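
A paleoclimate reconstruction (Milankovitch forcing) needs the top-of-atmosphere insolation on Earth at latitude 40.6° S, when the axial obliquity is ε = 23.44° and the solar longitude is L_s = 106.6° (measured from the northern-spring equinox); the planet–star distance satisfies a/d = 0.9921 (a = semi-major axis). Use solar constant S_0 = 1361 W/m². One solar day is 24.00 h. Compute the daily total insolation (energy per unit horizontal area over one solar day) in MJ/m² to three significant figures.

13.1 MJ/m²

Solar declination: sin δ = sin ε · sin L_s = sin 23.44° × sin 106.6° = 0.38121, so δ = +22.409°.
cos h₀ = −tan(-40.6°) tan(+22.409°) = 0.3534, h₀ = 1.2096 rad.
Bracket: h₀ sin ϕ sin δ + cos ϕ cos δ sin h₀ = 1.2096×-0.65077×0.38121 + 0.75927×0.92449×0.93546 = -0.300078 + 0.656634 = 0.356556.
Inverse-square distance factor (a/d)² = 0.9921² = 0.984262.
Q̄ = (S_0/π) × 0.984262 × [bracket] = (1361/π) × 0.984262 × 0.356556 = 152.04 W/m².
Daily total = Q̄ × 24.00 h × 3600 s/h = 152.04 × 24.00 × 3600 / 10⁶ = 13.14 MJ/m².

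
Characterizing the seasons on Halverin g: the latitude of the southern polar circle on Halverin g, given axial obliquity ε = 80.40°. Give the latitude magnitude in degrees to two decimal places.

9.60°

The polar circle is the lowest latitude that experiences at least one full rotation of continuous darkness at the northern-summer solstice; it lies at |ϕ| = 90° − ε = 90° − 80.40° = 9.60°.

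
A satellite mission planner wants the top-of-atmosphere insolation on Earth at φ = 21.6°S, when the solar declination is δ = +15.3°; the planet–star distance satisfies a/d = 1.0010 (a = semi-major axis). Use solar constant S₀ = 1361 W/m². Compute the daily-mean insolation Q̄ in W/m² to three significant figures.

Q̄ ≈ 325 W/m²

cos H₀ = −tan(-21.6°) tan(+15.300°) = 0.1083, H₀ = 1.4623 rad.
Bracket: H₀ sin φ sin δ + cos φ cos δ sin H₀ = 1.4623×-0.36812×0.26387 + 0.92978×0.96456×0.99412 = -0.142042 + 0.891555 = 0.749513.
Inverse-square distance factor (a/d)² = 1.0010² = 1.002001.
Q̄ = (S₀/π) × 1.002001 × [bracket] = (1361/π) × 1.002001 × 0.749513 = 325.4 W/m².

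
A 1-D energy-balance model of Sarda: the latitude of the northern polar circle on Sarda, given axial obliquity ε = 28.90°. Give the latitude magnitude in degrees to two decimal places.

The polar circle is the lowest latitude that experiences at least one full rotation of continuous daylight at the northern-summer solstice; it lies at |φ| = 90° − ε = 90° − 28.90° = 61.10°.

61.10°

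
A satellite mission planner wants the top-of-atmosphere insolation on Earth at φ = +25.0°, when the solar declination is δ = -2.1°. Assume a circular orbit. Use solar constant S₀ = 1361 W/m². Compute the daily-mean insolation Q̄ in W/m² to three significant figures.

cos H₀ = −tan(+25.0°) tan(-2.100°) = 0.0171, H₀ = 1.5537 rad.
Bracket: H₀ sin φ sin δ + cos φ cos δ sin H₀ = 1.5537×0.42262×-0.03664 + 0.90631×0.99933×0.99985 = -0.024059 + 0.905567 = 0.881508.
Q̄ = (S₀/π) × [bracket] = (1361/π) × 0.881508 = 381.9 W/m².

Q̄ ≈ 382 W/m²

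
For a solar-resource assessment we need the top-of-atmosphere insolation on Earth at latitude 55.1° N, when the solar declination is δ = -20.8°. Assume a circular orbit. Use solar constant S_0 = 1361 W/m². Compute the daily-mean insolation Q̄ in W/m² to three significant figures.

Q̄ ≈ 68.8 W/m²

cos h₀ = −tan(+55.1°) tan(-20.800°) = 0.5445, h₀ = 0.9950 rad.
Bracket: h₀ sin ϕ sin δ + cos ϕ cos δ sin h₀ = 0.9950×0.82015×-0.35511 + 0.57215×0.93483×0.83875 = -0.289787 + 0.448616 = 0.158829.
Q̄ = (S_0/π) × [bracket] = (1361/π) × 0.158829 = 68.81 W/m².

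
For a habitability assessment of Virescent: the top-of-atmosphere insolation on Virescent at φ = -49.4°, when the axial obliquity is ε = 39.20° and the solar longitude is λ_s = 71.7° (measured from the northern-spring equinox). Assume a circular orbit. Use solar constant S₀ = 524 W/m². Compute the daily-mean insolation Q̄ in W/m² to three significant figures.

Solar declination: sin δ = sin ε · sin λ_s = sin 39.20° × sin 71.7° = 0.60006, so δ = +36.875°.
cos H₀ = −tan(-49.4°) tan(+36.875°) = 0.8752, H₀ = 0.5050 rad.
Bracket: H₀ sin φ sin δ + cos φ cos δ sin H₀ = 0.5050×-0.75927×0.60006 + 0.65077×0.79995×0.48378 = -0.230082 + 0.251848 = 0.021766.
Q̄ = (S₀/π) × [bracket] = (524/π) × 0.021766 = 3.630 W/m².

Q̄ ≈ 3.63 W/m²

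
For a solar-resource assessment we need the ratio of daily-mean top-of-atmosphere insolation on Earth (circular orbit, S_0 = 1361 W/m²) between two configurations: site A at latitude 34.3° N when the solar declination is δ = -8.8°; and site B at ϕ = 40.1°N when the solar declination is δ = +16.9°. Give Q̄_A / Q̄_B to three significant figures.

— Configuration A (ϕ=+34.3°):
cos h₀ = −tan(+34.3°) tan(-8.800°) = 0.1056, h₀ = 1.4650 rad.
Bracket: h₀ sin ϕ sin δ + cos ϕ cos δ sin h₀ = 1.4650×0.56353×-0.15299 + 0.82610×0.98823×0.99441 = -0.126304 + 0.811813 = 0.685509.
Q̄ = (S_0/π) × [bracket] = (1361/π) × 0.685509 = 296.98 W/m².
— Configuration B (ϕ=+40.1°):
cos h₀ = −tan(+40.1°) tan(+16.900°) = -0.2558, h₀ = 1.8295 rad.
Bracket: h₀ sin ϕ sin δ + cos ϕ cos δ sin h₀ = 1.8295×0.64412×0.29070 + 0.76492×0.95681×0.96672 = 0.342566 + 0.707526 = 1.050092.
Q̄ = (S_0/π) × [bracket] = (1361/π) × 1.050092 = 454.92 W/m².
Ratio Q̄_A / Q̄_B = 296.98 / 454.92 = 0.6528.

Q̄_A / Q̄_B ≈ 0.653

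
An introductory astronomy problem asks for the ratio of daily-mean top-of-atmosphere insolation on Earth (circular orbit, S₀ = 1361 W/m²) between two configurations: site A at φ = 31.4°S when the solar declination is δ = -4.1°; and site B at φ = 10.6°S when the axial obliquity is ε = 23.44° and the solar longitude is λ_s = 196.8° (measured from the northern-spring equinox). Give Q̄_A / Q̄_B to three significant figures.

Q̄_A / Q̄_B ≈ 0.902

— Configuration A (φ=-31.4°):
cos H₀ = −tan(-31.4°) tan(-4.100°) = -0.0438, H₀ = 1.6146 rad.
Bracket: H₀ sin φ sin δ + cos φ cos δ sin H₀ = 1.6146×-0.52101×-0.07150 + 0.85355×0.99744×0.99904 = 0.060147 + 0.850548 = 0.910695.
Q̄ = (S₀/π) × [bracket] = (1361/π) × 0.910695 = 394.53 W/m².
— Configuration B (φ=-10.6°):
Solar declination: sin δ = sin ε · sin λ_s = sin 23.44° × sin 196.8° = -0.11497, so δ = -6.602°.
cos H₀ = −tan(-10.6°) tan(-6.602°) = -0.0217, H₀ = 1.5925 rad.
Bracket: H₀ sin φ sin δ + cos φ cos δ sin H₀ = 1.5925×-0.18395×-0.11497 + 0.98294×0.99337×0.99977 = 0.033679 + 0.976199 = 1.009878.
Q̄ = (S₀/π) × [bracket] = (1361/π) × 1.009878 = 437.50 W/m².
Ratio Q̄_A / Q̄_B = 394.53 / 437.50 = 0.9018.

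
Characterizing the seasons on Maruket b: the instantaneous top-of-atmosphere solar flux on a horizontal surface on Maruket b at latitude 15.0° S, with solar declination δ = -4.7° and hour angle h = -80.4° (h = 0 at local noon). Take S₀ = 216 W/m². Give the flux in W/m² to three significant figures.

cos θ_z = sin φ sin δ + cos φ cos δ cos h = 0.021207 + 0.160545 = 0.181752.
Flux = S₀ · cos θ_z = 216 × 0.181752 = 39.26 W/m².

39.3 W/m²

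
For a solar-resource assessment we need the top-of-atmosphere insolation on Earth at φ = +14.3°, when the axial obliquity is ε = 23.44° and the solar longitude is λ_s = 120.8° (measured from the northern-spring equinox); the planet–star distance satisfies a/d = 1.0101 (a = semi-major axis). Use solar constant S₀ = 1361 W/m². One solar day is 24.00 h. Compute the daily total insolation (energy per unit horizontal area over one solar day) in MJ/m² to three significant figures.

Solar declination: sin δ = sin ε · sin λ_s = sin 23.44° × sin 120.8° = 0.34168, so δ = +19.980°.
cos H₀ = −tan(+14.3°) tan(+19.980°) = -0.0927, H₀ = 1.6636 rad.
Bracket: H₀ sin φ sin δ + cos φ cos δ sin H₀ = 1.6636×0.24700×0.34168 + 0.96902×0.93981×0.99570 = 0.140399 + 0.906779 = 1.047178.
Inverse-square distance factor (a/d)² = 1.0101² = 1.020302.
Q̄ = (S₀/π) × 1.020302 × [bracket] = (1361/π) × 1.020302 × 1.047178 = 462.87 W/m².
Daily total = Q̄ × 24.00 h × 3600 s/h = 462.87 × 24.00 × 3600 / 10⁶ = 39.99 MJ/m².

40.0 MJ/m²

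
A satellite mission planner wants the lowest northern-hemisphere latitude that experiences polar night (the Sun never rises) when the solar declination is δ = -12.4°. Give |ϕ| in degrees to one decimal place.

|ϕ| = 77.6°

Polar night requires cos h₀ = −tan ϕ tan δ ≥ 1, i.e. tan ϕ tan δ ≤ −1.
The boundary is |tan ϕ| · |tan δ| = 1, so |ϕ| = 90° − |δ| = 90° − 12.4° = 77.6° in the northern hemisphere.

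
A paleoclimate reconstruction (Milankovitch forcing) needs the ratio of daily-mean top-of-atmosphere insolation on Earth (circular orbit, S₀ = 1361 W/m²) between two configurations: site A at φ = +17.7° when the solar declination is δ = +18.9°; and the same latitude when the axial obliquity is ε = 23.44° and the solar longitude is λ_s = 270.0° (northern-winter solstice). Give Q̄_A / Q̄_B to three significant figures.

— Configuration A (φ=+17.7°):
cos H₀ = −tan(+17.7°) tan(+18.900°) = -0.1093, H₀ = 1.6803 rad.
Bracket: H₀ sin φ sin δ + cos φ cos δ sin H₀ = 1.6803×0.30403×0.32392 + 0.95266×0.94609×0.99401 = 0.165478 + 0.895903 = 1.061381.
Q̄ = (S₀/π) × [bracket] = (1361/π) × 1.061381 = 459.81 W/m².
— Configuration B (φ=+17.7°):
Solar declination: sin δ = sin ε · sin λ_s = sin 23.44° × sin 270.0° = -0.39779, so δ = -23.440°.
cos H₀ = −tan(+17.7°) tan(-23.440°) = 0.1384, H₀ = 1.4320 rad.
Bracket: H₀ sin φ sin δ + cos φ cos δ sin H₀ = 1.4320×0.30403×-0.39779 + 0.95266×0.91748×0.99038 = -0.173186 + 0.865638 = 0.692452.
Q̄ = (S₀/π) × [bracket] = (1361/π) × 0.692452 = 299.98 W/m².
Ratio Q̄_A / Q̄_B = 459.81 / 299.98 = 1.533.

Q̄_A / Q̄_B ≈ 1.53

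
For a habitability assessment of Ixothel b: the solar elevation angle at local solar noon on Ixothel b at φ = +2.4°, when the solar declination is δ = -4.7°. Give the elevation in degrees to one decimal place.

82.9°

At local noon the hour angle is zero, so the zenith angle equals |φ − δ| = |+2.4° − (-4.700°)| = 7.100°.
Elevation = 90° − 7.100° = 82.9°.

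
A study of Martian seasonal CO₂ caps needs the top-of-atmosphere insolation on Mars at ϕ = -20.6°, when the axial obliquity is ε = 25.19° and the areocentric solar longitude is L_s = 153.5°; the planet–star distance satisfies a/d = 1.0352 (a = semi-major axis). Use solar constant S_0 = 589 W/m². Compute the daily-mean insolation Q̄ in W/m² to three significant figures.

Q̄ ≈ 164 W/m²

sin δ = sin 25.19° × sin 153.5° = 0.18991, so δ = +10.948°.
cos h₀ = −tan(-20.6°) tan(+10.948°) = 0.0727, h₀ = 1.4980 rad.
Bracket: h₀ sin ϕ sin δ + cos ϕ cos δ sin h₀ = 1.4980×-0.35184×0.18991 + 0.93606×0.98180×0.99735 = -0.100093 + 0.916588 = 0.816495.
Inverse-square distance factor (a/d)² = 1.0352² = 1.071639.
Q̄ = (S_0/π) × 1.071639 × [bracket] = (589/π) × 1.071639 × 0.816495 = 164.0 W/m².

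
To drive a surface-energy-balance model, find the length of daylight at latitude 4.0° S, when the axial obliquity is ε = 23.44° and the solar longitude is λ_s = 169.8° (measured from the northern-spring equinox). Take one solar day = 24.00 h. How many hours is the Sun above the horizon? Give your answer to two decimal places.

11.96 h

Solar declination: sin δ = sin ε · sin λ_s = sin 23.44° × sin 169.8° = 0.07044, so δ = +4.039°.
cos H₀ = −tan φ · tan δ = −tan(-4.0°) × tan(+4.039°) = 0.0049, so H₀ = 1.5659 rad = 89.72°.
Daylight = 2H₀/(2π) × 24.00 h = (1.5659/π) × 24.00 = 11.96 h.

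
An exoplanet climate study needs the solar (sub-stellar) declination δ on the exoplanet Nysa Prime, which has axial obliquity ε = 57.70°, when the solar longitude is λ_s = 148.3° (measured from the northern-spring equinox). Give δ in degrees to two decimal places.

δ = +26.37°

sin δ = sin ε · sin λ_s = sin 57.70° × sin 148.3° = 0.444161.
δ = arcsin(0.444161) = +26.37°.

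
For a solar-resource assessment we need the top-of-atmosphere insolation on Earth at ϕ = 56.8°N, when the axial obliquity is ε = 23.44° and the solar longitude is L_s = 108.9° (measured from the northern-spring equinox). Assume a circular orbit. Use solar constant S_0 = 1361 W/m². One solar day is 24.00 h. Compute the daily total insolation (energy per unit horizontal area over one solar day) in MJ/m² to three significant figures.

41.3 MJ/m²

Solar declination: sin δ = sin ε · sin L_s = sin 23.44° × sin 108.9° = 0.37634, so δ = +22.107°.
cos h₀ = −tan(+56.8°) tan(+22.107°) = -0.6207, h₀ = 2.2405 rad.
Bracket: h₀ sin ϕ sin δ + cos ϕ cos δ sin h₀ = 2.2405×0.83676×0.37634 + 0.54756×0.92648×0.78401 = 0.705547 + 0.397731 = 1.103278.
Q̄ = (S_0/π) × [bracket] = (1361/π) × 1.103278 = 477.96 W/m².
Daily total = Q̄ × 24.00 h × 3600 s/h = 477.96 × 24.00 × 3600 / 10⁶ = 41.30 MJ/m².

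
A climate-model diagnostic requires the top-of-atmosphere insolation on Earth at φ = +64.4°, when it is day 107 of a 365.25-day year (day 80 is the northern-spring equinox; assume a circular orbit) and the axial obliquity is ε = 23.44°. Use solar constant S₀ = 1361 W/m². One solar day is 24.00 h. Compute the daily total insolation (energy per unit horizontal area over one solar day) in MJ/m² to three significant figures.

Solar longitude: λ_s = 360° × (107 − 80)/365.25 = 26.612°.
sin δ = sin 23.44° × sin 26.612° = 0.17819, so δ = +10.264°.
cos H₀ = −tan(+64.4°) tan(+10.264°) = -0.3780, H₀ = 1.9584 rad.
Bracket: H₀ sin φ sin δ + cos φ cos δ sin H₀ = 1.9584×0.90183×0.17819 + 0.43209×0.98400×0.92582 = 0.314709 + 0.393637 = 0.708346.
Q̄ = (S₀/π) × [bracket] = (1361/π) × 0.708346 = 306.87 W/m².
Daily total = Q̄ × 24.00 h × 3600 s/h = 306.87 × 24.00 × 3600 / 10⁶ = 26.51 MJ/m².

26.5 MJ/m²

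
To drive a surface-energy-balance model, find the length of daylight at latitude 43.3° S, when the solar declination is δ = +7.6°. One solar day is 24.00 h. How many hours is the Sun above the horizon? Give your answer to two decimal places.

11.04 h

cos h₀ = −tan ϕ · tan δ = −tan(-43.3°) × tan(+7.600°) = 0.1257, so h₀ = 1.4447 rad = 82.78°.
Daylight = 2h₀/(2π) × 24.00 h = (1.4447/π) × 24.00 = 11.04 h.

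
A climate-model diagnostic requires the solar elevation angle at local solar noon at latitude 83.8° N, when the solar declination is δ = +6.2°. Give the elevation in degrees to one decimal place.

At local noon the hour angle is zero, so the zenith angle equals |φ − δ| = |+83.8° − (+6.200°)| = 77.600°.
Elevation = 90° − 77.600° = 12.4°.

12.4°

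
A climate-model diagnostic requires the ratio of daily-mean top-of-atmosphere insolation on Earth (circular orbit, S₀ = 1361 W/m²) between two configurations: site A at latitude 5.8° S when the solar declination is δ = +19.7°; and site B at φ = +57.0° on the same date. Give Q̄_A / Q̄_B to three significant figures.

Q̄_A / Q̄_B ≈ 0.852

— Configuration A (φ=-5.8°):
cos H₀ = −tan(-5.8°) tan(+19.700°) = 0.0364, H₀ = 1.5344 rad.
Bracket: H₀ sin φ sin δ + cos φ cos δ sin H₀ = 1.5344×-0.10106×0.33710 + 0.99488×0.94147×0.99934 = -0.052273 + 0.936031 = 0.883758.
Q̄ = (S₀/π) × [bracket] = (1361/π) × 0.883758 = 382.86 W/m².
— Configuration B (φ=+57.0°):
cos H₀ = −tan(+57.0°) tan(+19.700°) = -0.5514, H₀ = 2.1548 rad.
Bracket: H₀ sin φ sin δ + cos φ cos δ sin H₀ = 2.1548×0.83867×0.33710 + 0.54464×0.94147×0.83427 = 0.609196 + 0.427782 = 1.036978.
Q̄ = (S₀/π) × [bracket] = (1361/π) × 1.036978 = 449.24 W/m².
Ratio Q̄_A / Q̄_B = 382.86 / 449.24 = 0.8522.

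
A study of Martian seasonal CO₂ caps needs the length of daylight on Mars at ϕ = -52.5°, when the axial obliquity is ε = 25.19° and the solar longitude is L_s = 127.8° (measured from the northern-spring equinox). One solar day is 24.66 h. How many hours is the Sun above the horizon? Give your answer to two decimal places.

8.53 h

Solar declination: sin δ = sin ε · sin L_s = sin 25.19° × sin 127.8° = 0.33631, so δ = +19.652°.
cos h₀ = −tan ϕ · tan δ = −tan(-52.5°) × tan(+19.652°) = 0.4654, so h₀ = 1.0867 rad = 62.26°.
Daylight = 2h₀/(2π) × 24.66 h = (1.0867/π) × 24.66 = 8.53 h.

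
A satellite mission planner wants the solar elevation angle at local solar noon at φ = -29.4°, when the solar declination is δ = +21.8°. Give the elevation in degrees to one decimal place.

At local noon the hour angle is zero, so the zenith angle equals |φ − δ| = |-29.4° − (+21.800°)| = 51.200°.
Elevation = 90° − 51.200° = 38.8°.

38.8°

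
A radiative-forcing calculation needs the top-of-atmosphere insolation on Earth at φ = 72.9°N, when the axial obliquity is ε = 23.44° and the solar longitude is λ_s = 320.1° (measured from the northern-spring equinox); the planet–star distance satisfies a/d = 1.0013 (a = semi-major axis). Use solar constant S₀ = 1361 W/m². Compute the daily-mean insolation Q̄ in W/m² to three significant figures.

Solar declination: sin δ = sin ε · sin λ_s = sin 23.44° × sin 320.1° = -0.25516, so δ = -14.783°.
cos H₀ = −tan(+72.9°) tan(-14.783°) = 0.8578, H₀ = 0.5398 rad.
Bracket: H₀ sin φ sin δ + cos φ cos δ sin H₀ = 0.5398×0.95579×-0.25516 + 0.29404×0.96690×0.51397 = -0.131646 + 0.146125 = 0.014479.
Inverse-square distance factor (a/d)² = 1.0013² = 1.002602.
Q̄ = (S₀/π) × 1.002602 × [bracket] = (1361/π) × 1.002602 × 0.014479 = 6.289 W/m².

Q̄ ≈ 6.29 W/m²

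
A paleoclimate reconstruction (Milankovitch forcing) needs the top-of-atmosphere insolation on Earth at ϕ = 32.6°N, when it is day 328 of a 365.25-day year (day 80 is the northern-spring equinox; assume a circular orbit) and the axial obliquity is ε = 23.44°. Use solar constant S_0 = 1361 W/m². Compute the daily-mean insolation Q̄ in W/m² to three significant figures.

Solar longitude: L_s = 360° × (328 − 80)/365.25 = 244.435°.
sin δ = sin 23.44° × sin 244.435° = -0.35884, so δ = -21.029°.
cos h₀ = −tan(+32.6°) tan(-21.029°) = 0.2459, h₀ = 1.3224 rad.
Bracket: h₀ sin ϕ sin δ + cos ϕ cos δ sin h₀ = 1.3224×0.53877×-0.35884 + 0.84245×0.93340×0.96930 = -0.255663 + 0.762202 = 0.506539.
Q̄ = (S_0/π) × [bracket] = (1361/π) × 0.506539 = 219.4 W/m².

Q̄ ≈ 219 W/m²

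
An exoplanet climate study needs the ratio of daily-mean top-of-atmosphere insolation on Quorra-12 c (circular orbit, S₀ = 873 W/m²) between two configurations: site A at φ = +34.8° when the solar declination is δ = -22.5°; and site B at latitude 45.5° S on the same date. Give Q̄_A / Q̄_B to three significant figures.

— Configuration A (φ=+34.8°):
cos H₀ = −tan(+34.8°) tan(-22.500°) = 0.2879, H₀ = 1.2788 rad.
Bracket: H₀ sin φ sin δ + cos φ cos δ sin H₀ = 1.2788×0.57071×-0.38268 + 0.82115×0.92388×0.95766 = -0.279289 + 0.726523 = 0.447234.
Q̄ = (S₀/π) × [bracket] = (873/π) × 0.447234 = 124.28 W/m².
— Configuration B (φ=-45.5°):
cos H₀ = −tan(-45.5°) tan(-22.500°) = -0.4215, H₀ = 2.0059 rad.
Bracket: H₀ sin φ sin δ + cos φ cos δ sin H₀ = 2.0059×-0.71325×-0.38268 + 0.70091×0.92388×0.90683 = 0.547503 + 0.587224 = 1.134727.
Q̄ = (S₀/π) × [bracket] = (873/π) × 1.134727 = 315.32 W/m².
Ratio Q̄_A / Q̄_B = 124.28 / 315.32 = 0.3941.

Q̄_A / Q̄_B ≈ 0.394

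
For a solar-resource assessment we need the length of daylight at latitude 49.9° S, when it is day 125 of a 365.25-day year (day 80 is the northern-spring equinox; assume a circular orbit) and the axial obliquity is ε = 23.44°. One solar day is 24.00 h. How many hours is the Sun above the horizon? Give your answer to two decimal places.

9.32 h

Solar longitude: L_s = 360° × (125 − 80)/365.25 = 44.353°.
sin δ = sin 23.44° × sin 44.353° = 0.27809, so δ = +16.146°.
cos h₀ = −tan ϕ · tan δ = −tan(-49.9°) × tan(+16.146°) = 0.3438, so h₀ = 1.2198 rad = 69.89°.
Daylight = 2h₀/(2π) × 24.00 h = (1.2198/π) × 24.00 = 9.32 h.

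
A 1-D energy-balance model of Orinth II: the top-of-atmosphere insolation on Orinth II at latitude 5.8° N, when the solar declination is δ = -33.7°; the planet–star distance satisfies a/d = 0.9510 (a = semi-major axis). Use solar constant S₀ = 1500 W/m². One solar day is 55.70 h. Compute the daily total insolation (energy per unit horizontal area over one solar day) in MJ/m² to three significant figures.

64.2 MJ/m²

cos H₀ = −tan(+5.8°) tan(-33.700°) = 0.0677, H₀ = 1.5030 rad.
Bracket: H₀ sin φ sin δ + cos φ cos δ sin H₀ = 1.5030×0.10106×-0.55484 + 0.99488×0.83195×0.99770 = -0.084276 + 0.825787 = 0.741511.
Inverse-square distance factor (a/d)² = 0.9510² = 0.904401.
Q̄ = (S₀/π) × 0.904401 × [bracket] = (1500/π) × 0.904401 × 0.741511 = 320.20 W/m².
Daily total = Q̄ × 55.70 h × 3600 s/h = 320.20 × 55.70 × 3600 / 10⁶ = 64.21 MJ/m².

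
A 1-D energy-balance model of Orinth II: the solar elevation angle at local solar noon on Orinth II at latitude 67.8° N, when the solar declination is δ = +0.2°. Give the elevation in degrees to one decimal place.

At local noon the hour angle is zero, so the zenith angle equals |φ − δ| = |+67.8° − (+0.200°)| = 67.600°.
Elevation = 90° − 67.600° = 22.4°.

22.4°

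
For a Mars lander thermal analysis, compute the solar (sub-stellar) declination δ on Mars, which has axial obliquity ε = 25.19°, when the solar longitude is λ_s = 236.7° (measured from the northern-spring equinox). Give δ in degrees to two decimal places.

sin δ = sin ε · sin λ_s = sin 25.19° × sin 236.7° = -0.355737.
δ = arcsin(-0.355737) = -20.84°.

δ = -20.84°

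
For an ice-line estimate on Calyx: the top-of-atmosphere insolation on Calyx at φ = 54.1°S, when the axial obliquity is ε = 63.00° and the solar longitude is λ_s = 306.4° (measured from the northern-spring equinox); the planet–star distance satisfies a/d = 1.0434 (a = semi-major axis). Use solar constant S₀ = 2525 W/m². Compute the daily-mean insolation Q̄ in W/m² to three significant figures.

Q̄ ≈ 1.60e+03 W/m²

Solar declination: sin δ = sin ε · sin λ_s = sin 63.00° × sin 306.4° = -0.71717, so δ = -45.821°.
cos H₀ = −tan(-54.1°) tan(-45.821°) = -1.4216 ≤ −1 ⇒ polar day, H₀ = π.
Bracket: H₀ sin φ sin δ + cos φ cos δ sin H₀ = 3.1416×-0.81004×-0.71717 + 0.58637×0.69690×0.00000 = 1.825070 + 0.000000 = 1.825070.
Inverse-square distance factor (a/d)² = 1.0434² = 1.088684.
Q̄ = (S₀/π) × 1.088684 × [bracket] = (2525/π) × 1.088684 × 1.825070 = 1597 W/m².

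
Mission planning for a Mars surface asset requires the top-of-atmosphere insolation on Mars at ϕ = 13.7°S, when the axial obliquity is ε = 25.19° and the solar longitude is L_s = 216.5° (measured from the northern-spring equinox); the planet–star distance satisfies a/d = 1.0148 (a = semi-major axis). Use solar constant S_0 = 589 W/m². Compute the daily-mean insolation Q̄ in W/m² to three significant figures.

Q̄ ≈ 200 W/m²

Solar declination: sin δ = sin ε · sin L_s = sin 25.19° × sin 216.5° = -0.25317, so δ = -14.665°.
cos h₀ = −tan(-13.7°) tan(-14.665°) = -0.0638, h₀ = 1.6346 rad.
Bracket: h₀ sin ϕ sin δ + cos ϕ cos δ sin h₀ = 1.6346×-0.23684×-0.25317 + 0.97155×0.96742×0.99796 = 0.098012 + 0.937980 = 1.035992.
Inverse-square distance factor (a/d)² = 1.0148² = 1.029819.
Q̄ = (S_0/π) × 1.029819 × [bracket] = (589/π) × 1.029819 × 1.035992 = 200.0 W/m².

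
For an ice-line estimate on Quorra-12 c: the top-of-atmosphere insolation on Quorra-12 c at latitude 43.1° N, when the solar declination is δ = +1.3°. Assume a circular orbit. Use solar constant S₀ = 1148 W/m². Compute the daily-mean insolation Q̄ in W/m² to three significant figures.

cos H₀ = −tan(+43.1°) tan(+1.300°) = -0.0212, H₀ = 1.5920 rad.
Bracket: H₀ sin φ sin δ + cos φ cos δ sin H₀ = 1.5920×0.68327×0.02269 + 0.73016×0.99974×0.99977 = 0.024681 + 0.729802 = 0.754483.
Q̄ = (S₀/π) × [bracket] = (1148/π) × 0.754483 = 275.7 W/m².

Q̄ ≈ 276 W/m²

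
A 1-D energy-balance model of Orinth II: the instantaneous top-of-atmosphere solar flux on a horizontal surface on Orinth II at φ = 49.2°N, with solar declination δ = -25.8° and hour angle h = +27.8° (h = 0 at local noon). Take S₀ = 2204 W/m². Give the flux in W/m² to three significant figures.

421 W/m²

cos θ_z = sin φ sin δ + cos φ cos δ cos h = -0.329468 + 0.520387 = 0.190919.
Flux = S₀ · cos θ_z = 2204 × 0.190919 = 420.8 W/m².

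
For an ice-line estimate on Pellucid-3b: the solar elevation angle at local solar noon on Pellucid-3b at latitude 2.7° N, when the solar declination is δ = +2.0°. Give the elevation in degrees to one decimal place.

89.3°

At local noon the hour angle is zero, so the zenith angle equals |φ − δ| = |+2.7° − (+2.000°)| = 0.700°.
Elevation = 90° − 0.700° = 89.3°.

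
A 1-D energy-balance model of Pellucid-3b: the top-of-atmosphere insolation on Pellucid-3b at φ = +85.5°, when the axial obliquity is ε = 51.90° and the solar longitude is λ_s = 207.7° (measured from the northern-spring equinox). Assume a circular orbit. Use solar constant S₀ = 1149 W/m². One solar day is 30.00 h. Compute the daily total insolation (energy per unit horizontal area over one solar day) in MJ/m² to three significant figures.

Solar declination: sin δ = sin ε · sin λ_s = sin 51.90° × sin 207.7° = -0.36580, so δ = -21.457°.
cos H₀ = −tan(+85.5°) tan(-21.457°) = 4.9941 ≥ 1 ⇒ polar night, H₀ = 0 and Q̄ = 0.
Daily total = Q̄ × 30.00 h × 3600 s/h = 0.00 MJ/m².

0.00 MJ/m²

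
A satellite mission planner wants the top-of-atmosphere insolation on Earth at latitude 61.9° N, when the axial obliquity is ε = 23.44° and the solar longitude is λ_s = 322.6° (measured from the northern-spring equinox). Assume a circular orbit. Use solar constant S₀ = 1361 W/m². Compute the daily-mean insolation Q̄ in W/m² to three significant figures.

Solar declination: sin δ = sin ε · sin λ_s = sin 23.44° × sin 322.6° = -0.24161, so δ = -13.981°.
cos H₀ = −tan(+61.9°) tan(-13.981°) = 0.4663, H₀ = 1.0857 rad.
Bracket: H₀ sin φ sin δ + cos φ cos δ sin H₀ = 1.0857×0.88213×-0.24161 + 0.47101×0.97037×0.88462 = -0.231397 + 0.404319 = 0.172922.
Q̄ = (S₀/π) × [bracket] = (1361/π) × 0.172922 = 74.91 W/m².

Q̄ ≈ 74.9 W/m²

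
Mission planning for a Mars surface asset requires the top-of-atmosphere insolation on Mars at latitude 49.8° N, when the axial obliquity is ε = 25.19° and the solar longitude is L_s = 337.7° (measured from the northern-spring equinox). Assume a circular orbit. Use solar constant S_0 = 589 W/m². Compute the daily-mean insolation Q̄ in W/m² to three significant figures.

Q̄ ≈ 85.3 W/m²

Solar declination: sin δ = sin ε · sin L_s = sin 25.19° × sin 337.7° = -0.16150, so δ = -9.294°.
cos h₀ = −tan(+49.8°) tan(-9.294°) = 0.1937, h₀ = 1.3759 rad.
Bracket: h₀ sin ϕ sin δ + cos ϕ cos δ sin h₀ = 1.3759×0.76380×-0.16150 + 0.64546×0.98687×0.98107 = -0.169722 + 0.624927 = 0.455205.
Q̄ = (S_0/π) × [bracket] = (589/π) × 0.455205 = 85.34 W/m².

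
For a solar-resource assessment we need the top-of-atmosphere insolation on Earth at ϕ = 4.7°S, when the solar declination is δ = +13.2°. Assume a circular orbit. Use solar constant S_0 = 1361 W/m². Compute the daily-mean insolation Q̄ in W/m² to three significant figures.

cos h₀ = −tan(-4.7°) tan(+13.200°) = 0.0193, h₀ = 1.5515 rad.
Bracket: h₀ sin ϕ sin δ + cos ϕ cos δ sin h₀ = 1.5515×-0.08194×0.22835 + 0.99664×0.97358×0.99981 = -0.029030 + 0.970124 = 0.941094.
Q̄ = (S_0/π) × [bracket] = (1361/π) × 0.941094 = 407.7 W/m².

Q̄ ≈ 408 W/m²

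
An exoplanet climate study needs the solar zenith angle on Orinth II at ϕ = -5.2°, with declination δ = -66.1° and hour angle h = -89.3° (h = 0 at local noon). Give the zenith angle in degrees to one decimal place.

θ_z = 85.0°

cos θ_z = sin ϕ sin δ + cos ϕ cos δ cos h = 0.082861 + 0.004929 = 0.087790.
θ_z = arccos(0.087790) = 85.0°.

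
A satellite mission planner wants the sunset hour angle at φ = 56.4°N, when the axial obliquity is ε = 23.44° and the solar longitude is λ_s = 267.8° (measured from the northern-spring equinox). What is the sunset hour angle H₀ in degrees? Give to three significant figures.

Solar declination: sin δ = sin ε · sin λ_s = sin 23.44° × sin 267.8° = -0.39750, so δ = -23.422°.
cos H₀ = −tan φ · tan δ = −tan(+56.4°) × tan(-23.422°) = 0.6520, so H₀ = 0.8606 rad = 49.31°.

H₀ = 49.3°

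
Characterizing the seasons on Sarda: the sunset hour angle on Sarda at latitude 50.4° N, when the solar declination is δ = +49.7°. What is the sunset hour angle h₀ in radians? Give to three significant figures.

h₀ = 3.14 rad

Sunrise equation: cos h₀ = −tan ϕ · tan δ = -1.4254 ≤ −1, so the host star never sets (polar day) and h₀ = π.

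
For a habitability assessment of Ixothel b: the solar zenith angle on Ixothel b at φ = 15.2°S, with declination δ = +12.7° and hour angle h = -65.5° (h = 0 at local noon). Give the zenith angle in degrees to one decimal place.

θ_z = 70.6°

cos θ_z = sin φ sin δ + cos φ cos δ cos h = -0.057641 + 0.390395 = 0.332754.
θ_z = arccos(0.332754) = 70.6°.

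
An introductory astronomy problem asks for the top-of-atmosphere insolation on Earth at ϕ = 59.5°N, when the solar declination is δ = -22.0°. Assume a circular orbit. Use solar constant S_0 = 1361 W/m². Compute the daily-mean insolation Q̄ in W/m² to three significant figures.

Q̄ ≈ 34.4 W/m²

cos h₀ = −tan(+59.5°) tan(-22.000°) = 0.6859, h₀ = 0.8150 rad.
Bracket: h₀ sin ϕ sin δ + cos ϕ cos δ sin h₀ = 0.8150×0.86163×-0.37461 + 0.50754×0.92718×0.72770 = -0.263062 + 0.342442 = 0.079380.
Q̄ = (S_0/π) × [bracket] = (1361/π) × 0.079380 = 34.39 W/m².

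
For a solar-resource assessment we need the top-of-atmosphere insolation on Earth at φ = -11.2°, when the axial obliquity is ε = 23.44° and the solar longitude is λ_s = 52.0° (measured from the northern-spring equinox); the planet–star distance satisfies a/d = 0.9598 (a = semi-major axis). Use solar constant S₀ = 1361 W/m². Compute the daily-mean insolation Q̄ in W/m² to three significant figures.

Solar declination: sin δ = sin ε · sin λ_s = sin 23.44° × sin 52.0° = 0.31346, so δ = +18.268°.
cos H₀ = −tan(-11.2°) tan(+18.268°) = 0.0654, H₀ = 1.5054 rad.
Bracket: H₀ sin φ sin δ + cos φ cos δ sin H₀ = 1.5054×-0.19423×0.31346 + 0.98096×0.94960×0.99786 = -0.091654 + 0.929526 = 0.837872.
Inverse-square distance factor (a/d)² = 0.9598² = 0.921216.
Q̄ = (S₀/π) × 0.921216 × [bracket] = (1361/π) × 0.921216 × 0.837872 = 334.4 W/m².

Q̄ ≈ 334 W/m²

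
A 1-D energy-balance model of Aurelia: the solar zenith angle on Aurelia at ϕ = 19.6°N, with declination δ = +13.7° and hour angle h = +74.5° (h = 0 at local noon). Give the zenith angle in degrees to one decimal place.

θ_z = 71.1°

cos θ_z = sin ϕ sin δ + cos ϕ cos δ cos h = 0.079448 + 0.244591 = 0.324039.
θ_z = arccos(0.324039) = 71.1°.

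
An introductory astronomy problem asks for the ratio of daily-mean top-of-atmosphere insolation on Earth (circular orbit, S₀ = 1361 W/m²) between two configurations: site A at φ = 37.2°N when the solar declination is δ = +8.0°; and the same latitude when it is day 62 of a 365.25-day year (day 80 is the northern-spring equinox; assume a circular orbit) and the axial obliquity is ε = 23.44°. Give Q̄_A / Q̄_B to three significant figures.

Q̄_A / Q̄_B ≈ 1.36

— Configuration A (φ=+37.2°):
cos H₀ = −tan(+37.2°) tan(+8.000°) = -0.1067, H₀ = 1.6777 rad.
Bracket: H₀ sin φ sin δ + cos φ cos δ sin H₀ = 1.6777×0.60460×0.13917 + 0.79653×0.99027×0.99429 = 0.141165 + 0.784276 = 0.925441.
Q̄ = (S₀/π) × [bracket] = (1361/π) × 0.925441 = 400.92 W/m².
— Configuration B (φ=+37.2°):
Solar longitude: λ_s = 360° × (62 − 80)/365.25 = -17.741°, i.e. -17.741° + 360° = 342.259°.
sin δ = sin 23.44° × sin 342.259° = -0.12121, so δ = -6.962°.
cos H₀ = −tan(+37.2°) tan(-6.962°) = 0.0927, H₀ = 1.4780 rad.
Bracket: H₀ sin φ sin δ + cos φ cos δ sin H₀ = 1.4780×0.60460×-0.12121 + 0.79653×0.99263×0.99570 = -0.108313 + 0.787260 = 0.678947.
Q̄ = (S₀/π) × [bracket] = (1361/π) × 0.678947 = 294.13 W/m².
Ratio Q̄_A / Q̄_B = 400.92 / 294.13 = 1.363.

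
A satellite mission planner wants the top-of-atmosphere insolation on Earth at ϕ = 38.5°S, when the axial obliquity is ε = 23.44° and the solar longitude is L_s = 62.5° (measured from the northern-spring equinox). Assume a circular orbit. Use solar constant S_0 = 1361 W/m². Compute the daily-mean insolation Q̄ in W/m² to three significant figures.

Solar declination: sin δ = sin ε · sin L_s = sin 23.44° × sin 62.5° = 0.35284, so δ = +20.661°.
cos h₀ = −tan(-38.5°) tan(+20.661°) = 0.3000, h₀ = 1.2661 rad.
Bracket: h₀ sin ϕ sin δ + cos ϕ cos δ sin h₀ = 1.2661×-0.62251×0.35284 + 0.78261×0.93568×0.95395 = -0.278094 + 0.698551 = 0.420457.
Q̄ = (S_0/π) × [bracket] = (1361/π) × 0.420457 = 182.2 W/m².

Q̄ ≈ 182 W/m²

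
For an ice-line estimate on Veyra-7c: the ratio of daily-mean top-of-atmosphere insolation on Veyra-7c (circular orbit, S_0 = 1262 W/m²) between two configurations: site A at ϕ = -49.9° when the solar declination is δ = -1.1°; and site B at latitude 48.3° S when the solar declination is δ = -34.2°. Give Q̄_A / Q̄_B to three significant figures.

Q̄_A / Q̄_B ≈ 0.484

— Configuration A (ϕ=-49.9°):
cos h₀ = −tan(-49.9°) tan(-1.100°) = -0.0228, h₀ = 1.5936 rad.
Bracket: h₀ sin ϕ sin δ + cos ϕ cos δ sin h₀ = 1.5936×-0.76492×-0.01920 + 0.64412×0.99982×0.99974 = 0.023404 + 0.643837 = 0.667241.
Q̄ = (S_0/π) × [bracket] = (1262/π) × 0.667241 = 268.04 W/m².
— Configuration B (ϕ=-48.3°):
cos h₀ = −tan(-48.3°) tan(-34.200°) = -0.7628, h₀ = 2.4384 rad.
Bracket: h₀ sin ϕ sin δ + cos ϕ cos δ sin h₀ = 2.4384×-0.74664×-0.56208 + 0.66523×0.82708×0.64668 = 1.023327 + 0.355802 = 1.379129.
Q̄ = (S_0/π) × [bracket] = (1262/π) × 1.379129 = 554.01 W/m².
Ratio Q̄_A / Q̄_B = 268.04 / 554.01 = 0.4838.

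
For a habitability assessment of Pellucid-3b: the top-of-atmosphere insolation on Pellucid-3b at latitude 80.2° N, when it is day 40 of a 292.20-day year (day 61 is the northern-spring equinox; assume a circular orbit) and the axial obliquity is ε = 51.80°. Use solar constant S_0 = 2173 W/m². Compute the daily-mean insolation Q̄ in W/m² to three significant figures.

Solar longitude: L_s = 360° × (40 − 61)/292.20 = -25.873°, i.e. -25.873° + 360° = 334.127°.
sin δ = sin 51.80° × sin 334.127° = -0.34293, so δ = -20.055°.
cos h₀ = −tan(+80.2°) tan(-20.055°) = 2.1135 ≥ 1 ⇒ polar night, h₀ = 0 and Q̄ = 0.

Q̄ ≈ 0.00 W/m²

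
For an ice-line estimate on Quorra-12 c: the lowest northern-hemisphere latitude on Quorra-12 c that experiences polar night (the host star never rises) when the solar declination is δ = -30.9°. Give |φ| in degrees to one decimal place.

|φ| = 59.1°

Polar night requires cos H₀ = −tan φ tan δ ≥ 1, i.e. tan φ tan δ ≤ −1.
The boundary is |tan φ| · |tan δ| = 1, so |φ| = 90° − |δ| = 90° − 30.9° = 59.1° in the northern hemisphere.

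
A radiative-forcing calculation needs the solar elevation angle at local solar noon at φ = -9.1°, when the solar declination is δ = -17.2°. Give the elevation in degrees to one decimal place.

At local noon the hour angle is zero, so the zenith angle equals |φ − δ| = |-9.1° − (-17.200°)| = 8.100°.
Elevation = 90° − 8.100° = 81.9°.

81.9°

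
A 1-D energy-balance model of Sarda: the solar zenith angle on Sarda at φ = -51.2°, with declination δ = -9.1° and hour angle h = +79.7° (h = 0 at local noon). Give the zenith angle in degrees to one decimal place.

θ_z = 76.5°

cos θ_z = sin φ sin δ + cos φ cos δ cos h = 0.123259 + 0.110628 = 0.233887.
θ_z = arccos(0.233887) = 76.5°.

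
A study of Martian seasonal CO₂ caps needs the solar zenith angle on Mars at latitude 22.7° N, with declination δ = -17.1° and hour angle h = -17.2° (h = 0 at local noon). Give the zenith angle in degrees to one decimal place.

θ_z = 43.2°

cos θ_z = sin φ sin δ + cos φ cos δ cos h = -0.113472 + 0.842322 = 0.728850.
θ_z = arccos(0.728850) = 43.2°.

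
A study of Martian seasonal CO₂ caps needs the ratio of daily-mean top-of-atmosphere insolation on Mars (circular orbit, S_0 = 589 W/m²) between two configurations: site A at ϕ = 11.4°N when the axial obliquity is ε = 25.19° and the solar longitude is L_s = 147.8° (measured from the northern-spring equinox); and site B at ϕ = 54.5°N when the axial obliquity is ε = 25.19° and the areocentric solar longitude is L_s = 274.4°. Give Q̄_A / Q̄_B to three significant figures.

Q̄_A / Q̄_B ≈ 10.1

— Configuration A (ϕ=+11.4°):
Solar declination: sin δ = sin ε · sin L_s = sin 25.19° × sin 147.8° = 0.22680, so δ = +13.109°.
cos h₀ = −tan(+11.4°) tan(+13.109°) = -0.0470, h₀ = 1.6178 rad.
Bracket: h₀ sin ϕ sin δ + cos ϕ cos δ sin h₀ = 1.6178×0.19766×0.22680 + 0.98027×0.97394×0.99890 = 0.072525 + 0.953674 = 1.026199.
Q̄ = (S_0/π) × [bracket] = (589/π) × 1.026199 = 192.40 W/m².
— Configuration B (ϕ=+54.5°):
sin δ = sin 25.19° × sin 274.4° = -0.42437, so δ = -25.111°.
cos h₀ = −tan(+54.5°) tan(-25.111°) = 0.6570, h₀ = 0.8539 rad.
Bracket: h₀ sin ϕ sin δ + cos ϕ cos δ sin h₀ = 0.8539×0.81412×-0.42437 + 0.58070×0.90549×0.75386 = -0.295012 + 0.396393 = 0.101381.
Q̄ = (S_0/π) × [bracket] = (589/π) × 0.101381 = 19.007 W/m².
Ratio Q̄_A / Q̄_B = 192.40 / 19.007 = 10.12.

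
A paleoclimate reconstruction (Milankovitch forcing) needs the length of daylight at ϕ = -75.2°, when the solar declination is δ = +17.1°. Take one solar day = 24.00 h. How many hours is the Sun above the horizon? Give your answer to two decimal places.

cos h₀ = −tan ϕ · tan δ = 1.1644 ≥ 1, so the Sun never rises (polar night) and h₀ = 0.
Daylight = 2h₀/(2π) × 24.00 h = (0.0000/π) × 24.00 = 0.00 h.

0.00 h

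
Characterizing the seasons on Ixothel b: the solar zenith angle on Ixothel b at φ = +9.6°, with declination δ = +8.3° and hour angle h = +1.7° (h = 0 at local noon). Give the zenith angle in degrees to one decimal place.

cos θ_z = sin φ sin δ + cos φ cos δ cos h = 0.024074 + 0.975239 = 0.999313.
θ_z = arccos(0.999313) = 2.1°.

θ_z = 2.1°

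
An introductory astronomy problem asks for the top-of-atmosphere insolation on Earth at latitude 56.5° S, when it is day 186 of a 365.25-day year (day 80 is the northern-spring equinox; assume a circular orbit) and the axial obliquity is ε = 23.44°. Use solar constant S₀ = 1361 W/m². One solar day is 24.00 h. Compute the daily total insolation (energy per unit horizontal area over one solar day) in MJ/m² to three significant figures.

Solar longitude: λ_s = 360° × (186 − 80)/365.25 = 104.476°.
sin δ = sin 23.44° × sin 104.476° = 0.38516, so δ = +22.654°.
cos H₀ = −tan(-56.5°) tan(+22.654°) = 0.6306, H₀ = 0.8885 rad.
Bracket: H₀ sin φ sin δ + cos φ cos δ sin H₀ = 0.8885×-0.83389×0.38516 + 0.55194×0.92285×0.77614 = -0.285369 + 0.395333 = 0.109964.
Q̄ = (S₀/π) × [bracket] = (1361/π) × 0.109964 = 47.639 W/m².
Daily total = Q̄ × 24.00 h × 3600 s/h = 47.639 × 24.00 × 3600 / 10⁶ = 4.116 MJ/m².

4.12 MJ/m²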